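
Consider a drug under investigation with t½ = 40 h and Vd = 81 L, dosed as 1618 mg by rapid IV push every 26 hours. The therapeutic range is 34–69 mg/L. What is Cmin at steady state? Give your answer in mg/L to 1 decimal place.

35.1 mg/L

k = ln2/t½ = ln2/40 ≈ 0.017329 h⁻¹; fraction remaining f = e^(−kτ) = e^(−0.017329×26) ≈ 0.6373.
Each bolus raises the concentration by D/Vd = 1618/81 ≈ 19.975 mg/L.
Steady-state trough Cmin,ss = C₀·f/(1−f) ≈ 19.975 × 0.6373/0.3627 ≈ 35.098 mg/L.
Trough 35.1 mg/L vs MEC 34 mg/L: adequate.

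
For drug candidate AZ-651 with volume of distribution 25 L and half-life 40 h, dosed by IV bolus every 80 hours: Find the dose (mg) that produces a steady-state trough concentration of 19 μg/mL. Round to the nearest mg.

1425 mg

τ/t½ = 80/40 ≈ 2, so f = (1/2)^(80/40) ≈ 0.250000.
Cmin,ss = (D/Vd)·f/(1−f), so D = Cmin,ss·Vd·(1−f)/f.
D = 19 × 25 × (1−f)/f ≈ 19 × 25 × 3.00000 ≈ 1425.00 mg.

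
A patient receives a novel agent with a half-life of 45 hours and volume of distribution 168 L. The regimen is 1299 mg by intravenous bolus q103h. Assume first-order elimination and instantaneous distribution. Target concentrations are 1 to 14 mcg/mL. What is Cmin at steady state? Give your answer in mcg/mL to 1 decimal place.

τ/t½ = 103/45 ≈ 2.2889, so fraction remaining f = (1/2)^(103/45) ≈ 0.2046.
At steady state, accumulation factor R = 1/(1 − e^(−kτ)) ≈ 1.2572.
Each bolus raises the concentration by D/Vd = 1299/168 ≈ 7.732 mcg/mL.
Steady-state peak Cmax,ss = C₀·R ≈ 7.732 × 1.2572 ≈ 9.721 mcg/mL.
One interval later, Cmin,ss = Cmax,ss·e^(−kτ) ≈ 9.721 × 0.2046 ≈ 1.989 mcg/mL.
Trough 2.0 mcg/mL vs MEC 1 mcg/mL: adequate.

2.0 mcg/mL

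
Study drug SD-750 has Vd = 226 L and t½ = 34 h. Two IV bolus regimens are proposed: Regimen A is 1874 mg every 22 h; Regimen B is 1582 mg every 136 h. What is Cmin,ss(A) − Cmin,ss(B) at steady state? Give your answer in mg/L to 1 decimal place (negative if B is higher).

Regimen A: f = (1/2)^(22/34) ≈ 0.6386; Cmin,ss = (1874/226)·f/(1−f) ≈ 14.652 mg/L.
Regimen B: f = (1/2)^(136/34) ≈ 0.0625; Cmin,ss = (1582/226)·f/(1−f) ≈ 0.467 mg/L.
Difference ≈ 14.652 − 0.467 ≈ 14.185 mg/L.

14.2 mg/L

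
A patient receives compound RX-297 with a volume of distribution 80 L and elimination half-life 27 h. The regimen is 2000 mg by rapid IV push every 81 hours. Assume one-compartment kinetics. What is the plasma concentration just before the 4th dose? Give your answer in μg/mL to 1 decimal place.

f = (1/2)^(τ/t½) = (1/2)^(81/27) ≈ 0.1250.
C₀ = D/Vd = 2000/80 ≈ 25.000 μg/mL.
Before the 4th dose, 3 doses have been given. Superposition: Cmin = C₀·(f + f² + … + f^3).
≈ 25.000 × (0.1250 + 0.0156 + 0.0020) ≈ 25.000 × 0.1426 ≈ 3.565 μg/mL.

3.6 μg/mL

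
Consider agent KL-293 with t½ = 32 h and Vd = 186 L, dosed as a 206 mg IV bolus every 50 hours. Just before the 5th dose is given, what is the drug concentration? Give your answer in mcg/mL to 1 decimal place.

0.6 mcg/mL

f = (1/2)^(τ/t½) = (1/2)^(50/32) ≈ 0.3386.
C₀ = D/Vd = 206/186 ≈ 1.108 mcg/mL.
Before the 5th dose, 4 doses have been given. Superposition: Cmin = C₀·(f + f² + … + f^4).
≈ 1.108 × (0.3386 + 0.1146 + 0.0388 + 0.0131) ≈ 1.108 × 0.5051 ≈ 0.560 mcg/mL.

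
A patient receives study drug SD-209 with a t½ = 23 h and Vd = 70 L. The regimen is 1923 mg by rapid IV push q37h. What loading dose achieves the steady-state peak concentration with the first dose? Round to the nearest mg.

f = (1/2)^(37/23) ≈ 0.327895; accumulation ratio R = 1/(1−f) ≈ 1.48786.
Loading dose to hit Cmax,ss on first dose: D_load = D_maint·R ≈ 1923 × 1.48786 ≈ 2861.15 mg.

2861 mg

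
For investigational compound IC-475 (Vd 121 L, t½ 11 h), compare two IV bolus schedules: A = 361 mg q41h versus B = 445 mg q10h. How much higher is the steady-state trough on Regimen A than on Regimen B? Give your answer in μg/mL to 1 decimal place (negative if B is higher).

Regimen A: f = (1/2)^(41/11) ≈ 0.0755; Cmin,ss = (361/121)·f/(1−f) ≈ 0.244 μg/mL.
Regimen B: f = (1/2)^(10/11) ≈ 0.5325; Cmin,ss = (445/121)·f/(1−f) ≈ 4.189 μg/mL.
Difference ≈ 0.244 − 4.189 ≈ -3.945 μg/mL.

-3.9 μg/mL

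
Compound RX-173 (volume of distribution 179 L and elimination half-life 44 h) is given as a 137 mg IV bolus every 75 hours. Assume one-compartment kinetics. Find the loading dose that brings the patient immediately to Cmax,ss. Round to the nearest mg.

198 mg

f = (1/2)^(75/44) ≈ 0.306818; accumulation ratio R = 1/(1−f) ≈ 1.44262.
Loading dose to hit Cmax,ss on first dose: D_load = D_maint·R ≈ 137 × 1.44262 ≈ 197.64 mg.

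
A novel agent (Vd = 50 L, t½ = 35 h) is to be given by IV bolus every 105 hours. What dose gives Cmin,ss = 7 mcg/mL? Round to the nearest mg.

2450 mg

τ/t½ = 105/35 ≈ 3, so f = (1/2)^(105/35) ≈ 0.125000.
Cmin,ss = (D/Vd)·f/(1−f), so D = Cmin,ss·Vd·(1−f)/f.
D = 7 × 50 × (1−f)/f ≈ 7 × 50 × 7.00000 ≈ 2450.00 mg.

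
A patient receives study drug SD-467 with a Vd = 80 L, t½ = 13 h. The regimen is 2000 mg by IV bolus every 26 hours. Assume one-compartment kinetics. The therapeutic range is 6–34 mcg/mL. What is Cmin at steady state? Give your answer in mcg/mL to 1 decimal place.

8.3 mcg/mL

The dosing interval is 2 half-lives, so f = 2^(−2) = 0.25.
Accumulation ratio R = 1/(1 − f) = 1/0.75 = 4/3.
Single-dose peak C₀ = D/Vd = 2000/80 = 25 mcg/mL.
Steady-state peak Cmax,ss = C₀·R = 25 × 4/3 ≈ 33.333 mcg/mL.
Steady-state trough Cmin,ss = Cmax,ss·f ≈ 33.333 × 0.25 ≈ 8.333 mcg/mL.
Trough 8.3 mcg/mL vs MEC 6 mcg/mL: adequate.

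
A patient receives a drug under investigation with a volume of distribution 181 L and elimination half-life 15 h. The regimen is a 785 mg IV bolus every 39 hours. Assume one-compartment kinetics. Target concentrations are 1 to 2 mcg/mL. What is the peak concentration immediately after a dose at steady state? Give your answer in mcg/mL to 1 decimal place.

5.2 mcg/mL

τ/t½ = 39/15 ≈ 2.6, so fraction remaining f = (1/2)^(39/15) ≈ 0.1649.
At steady state, accumulation factor R = 1/(1 − e^(−kτ)) ≈ 1.1975.
Single-dose peak C₀ = D/Vd = 785/181 ≈ 4.337 mcg/mL.
Steady-state peak Cmax,ss = C₀·R ≈ 4.337 × 1.1975 ≈ 5.194 mcg/mL.
Peak 5.2 mcg/mL vs MTC 2 mcg/mL: exceeds toxic threshold.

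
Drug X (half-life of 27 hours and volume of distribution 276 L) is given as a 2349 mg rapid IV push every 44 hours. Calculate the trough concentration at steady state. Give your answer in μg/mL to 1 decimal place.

4.1 μg/mL

Over one 44-h interval, 44/27 ≈ 1.6296 half-lives elapse, leaving f ≈ 0.3232 of each dose.
At steady state, accumulation factor R = 1/(1 − e^(−kτ)) ≈ 1.4775.
Each bolus raises the concentration by D/Vd = 2349/276 ≈ 8.511 μg/mL.
Cmax,ss = C₀/(1 − f) ≈ 8.511/0.6768 ≈ 12.575 μg/mL.
Steady-state trough Cmin,ss = Cmax,ss·f ≈ 12.575 × 0.3232 ≈ 4.064 μg/mL.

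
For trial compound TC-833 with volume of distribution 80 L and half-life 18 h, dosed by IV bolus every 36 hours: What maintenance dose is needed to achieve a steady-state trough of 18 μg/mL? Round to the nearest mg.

4320 mg

τ/t½ = 36/18 ≈ 2, so f = (1/2)^(36/18) ≈ 0.250000.
Cmin,ss = (D/Vd)·f/(1−f), so D = Cmin,ss·Vd·(1−f)/f.
D = 18 × 80 × (1−f)/f ≈ 18 × 80 × 3.00000 ≈ 4320.00 mg.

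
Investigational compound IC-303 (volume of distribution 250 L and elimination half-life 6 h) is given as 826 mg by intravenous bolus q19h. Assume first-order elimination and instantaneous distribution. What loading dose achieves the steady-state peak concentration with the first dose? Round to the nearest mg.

f = (1/2)^(19/6) ≈ 0.111362; accumulation ratio R = 1/(1−f) ≈ 1.12532.
Loading dose to hit Cmax,ss on first dose: D_load = D_maint·R ≈ 826 × 1.12532 ≈ 929.51 mg.

930 mg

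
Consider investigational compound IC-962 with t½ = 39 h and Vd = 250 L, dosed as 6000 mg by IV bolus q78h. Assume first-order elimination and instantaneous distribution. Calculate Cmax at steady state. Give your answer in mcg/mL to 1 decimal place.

The dosing interval is 2 half-lives, so f = 2^(−2) = 0.25.
At steady state, R = 1/(1 − 0.25) = 4/3.
Single-dose peak C₀ = D/Vd = 6000/250 = 24 mcg/mL.
Steady-state peak Cmax,ss = C₀·R = 24 × 4/3 ≈ 32.000 mcg/mL.

32.0 mcg/mL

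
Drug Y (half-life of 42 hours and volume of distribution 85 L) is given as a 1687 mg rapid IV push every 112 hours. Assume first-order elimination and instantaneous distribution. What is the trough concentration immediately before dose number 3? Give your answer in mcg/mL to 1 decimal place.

3.6 mcg/mL

f = (1/2)^(τ/t½) = (1/2)^(112/42) ≈ 0.1575.
C₀ = D/Vd = 1687/85 ≈ 19.847 mcg/mL.
Before the 3rd dose, 2 doses have been given. Superposition: Cmin = C₀·(f + f²).
≈ 19.847 × (0.1575 + 0.0248) ≈ 19.847 × 0.1823 ≈ 3.618 mcg/mL.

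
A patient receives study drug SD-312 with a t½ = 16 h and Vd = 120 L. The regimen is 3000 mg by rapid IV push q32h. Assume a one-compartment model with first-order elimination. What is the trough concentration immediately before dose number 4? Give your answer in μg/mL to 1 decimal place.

f = (1/2)^(τ/t½) = (1/2)^(32/16) ≈ 0.2500.
C₀ = D/Vd = 3000/120 ≈ 25.000 μg/mL.
Before the 4th dose, 3 doses have been given. Superposition: Cmin = C₀·(f + f² + … + f^3).
≈ 25.000 × (0.2500 + 0.0625 + 0.0156) ≈ 25.000 × 0.3281 ≈ 8.203 μg/mL.

8.2 μg/mL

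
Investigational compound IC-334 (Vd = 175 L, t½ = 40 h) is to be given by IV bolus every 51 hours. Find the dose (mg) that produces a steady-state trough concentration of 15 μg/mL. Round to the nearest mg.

τ/t½ = 51/40 ≈ 1.275, so f = (1/2)^(51/40) ≈ 0.413225.
Cmin,ss = (D/Vd)·f/(1−f), so D = Cmin,ss·Vd·(1−f)/f.
D = 15 × 175 × (1−f)/f ≈ 15 × 175 × 1.41999 ≈ 3727.47 mg.

3727 mg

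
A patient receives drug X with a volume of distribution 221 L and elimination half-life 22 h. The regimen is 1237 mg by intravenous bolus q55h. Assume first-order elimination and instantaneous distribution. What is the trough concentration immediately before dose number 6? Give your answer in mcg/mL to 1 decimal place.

f = (1/2)^(τ/t½) = (1/2)^(55/22) ≈ 0.1768.
C₀ = D/Vd = 1237/221 ≈ 5.597 mcg/mL.
Before the 6th dose, 5 doses have been given. Superposition: Cmin = C₀·(f + f² + … + f^5).
≈ 5.597 × (0.1768 + 0.0313 + 0.0055 + 0.0010 + 0.0002) ≈ 5.597 × 0.2148 ≈ 1.202 mcg/mL.

1.2 mcg/mL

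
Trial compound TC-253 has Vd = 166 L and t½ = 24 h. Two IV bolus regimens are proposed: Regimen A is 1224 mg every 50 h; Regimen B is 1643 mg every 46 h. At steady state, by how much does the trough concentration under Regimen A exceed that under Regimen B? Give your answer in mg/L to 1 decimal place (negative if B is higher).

Regimen A: f = (1/2)^(50/24) ≈ 0.2360; Cmin,ss = (1224/166)·f/(1−f) ≈ 2.278 mg/L.
Regimen B: f = (1/2)^(46/24) ≈ 0.2649; Cmin,ss = (1643/166)·f/(1−f) ≈ 3.567 mg/L.
Difference ≈ 2.278 − 3.567 ≈ -1.289 mg/L.

-1.3 mg/L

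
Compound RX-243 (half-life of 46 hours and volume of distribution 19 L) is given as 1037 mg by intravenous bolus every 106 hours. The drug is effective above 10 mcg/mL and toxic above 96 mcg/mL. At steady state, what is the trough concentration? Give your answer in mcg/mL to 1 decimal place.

k = ln2/t½ = ln2/46 ≈ 0.015068 h⁻¹; fraction remaining f = e^(−kτ) = e^(−0.015068×106) ≈ 0.2025.
Each bolus raises the concentration by D/Vd = 1037/19 ≈ 54.579 mcg/mL.
Steady-state trough Cmin,ss = C₀·f/(1−f) ≈ 54.579 × 0.2025/0.7975 ≈ 13.859 mcg/mL.
Trough 13.9 mcg/mL vs MEC 10 mcg/mL: adequate.

13.9 mcg/mL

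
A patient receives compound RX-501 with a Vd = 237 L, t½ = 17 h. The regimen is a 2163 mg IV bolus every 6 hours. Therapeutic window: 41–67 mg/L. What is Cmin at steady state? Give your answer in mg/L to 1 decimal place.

k = ln2/t½ = ln2/17 ≈ 0.040773 h⁻¹; fraction remaining f = e^(−kτ) = e^(−0.040773×6) ≈ 0.7830.
Accumulation ratio R = 1/(1 − f) ≈ 1/0.2170 ≈ 4.6083.
Each bolus raises the concentration by D/Vd = 2163/237 ≈ 9.127 mg/L.
Steady-state peak Cmax,ss = C₀·R ≈ 9.127 × 4.6083 ≈ 42.060 mg/L.
One interval later, Cmin,ss = Cmax,ss·e^(−kτ) ≈ 42.060 × 0.7830 ≈ 32.933 mg/L.
Trough 32.9 mg/L vs MEC 41 mg/L: subtherapeutic.

32.9 mg/L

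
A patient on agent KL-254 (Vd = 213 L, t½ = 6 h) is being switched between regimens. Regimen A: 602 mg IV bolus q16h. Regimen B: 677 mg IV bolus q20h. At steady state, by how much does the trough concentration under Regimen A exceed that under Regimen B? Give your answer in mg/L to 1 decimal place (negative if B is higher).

0.2 mg/L

Regimen A: f = (1/2)^(16/6) ≈ 0.1575; Cmin,ss = (602/213)·f/(1−f) ≈ 0.528 mg/L.
Regimen B: f = (1/2)^(20/6) ≈ 0.0992; Cmin,ss = (677/213)·f/(1−f) ≈ 0.350 mg/L.
Difference ≈ 0.528 − 0.350 ≈ 0.178 mg/L.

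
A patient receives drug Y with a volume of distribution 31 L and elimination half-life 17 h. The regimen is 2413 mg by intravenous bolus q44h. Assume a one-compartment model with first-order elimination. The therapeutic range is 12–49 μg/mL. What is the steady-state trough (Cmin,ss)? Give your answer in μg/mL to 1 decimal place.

15.5 μg/mL

τ/t½ = 44/17 ≈ 2.5882, so fraction remaining f = (1/2)^(44/17) ≈ 0.1663.
Single-dose peak C₀ = D/Vd = 2413/31 ≈ 77.839 μg/mL.
Steady-state trough Cmin,ss = C₀·f/(1−f) ≈ 77.839 × 0.1663/0.8337 ≈ 15.527 μg/mL.
Trough 15.5 μg/mL vs MEC 12 μg/mL: adequate.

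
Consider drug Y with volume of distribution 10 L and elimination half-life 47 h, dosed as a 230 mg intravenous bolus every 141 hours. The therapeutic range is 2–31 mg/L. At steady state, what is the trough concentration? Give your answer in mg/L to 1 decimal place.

3.3 mg/L

The dosing interval is 3 half-lives, so f = 2^(−3) = 0.125.
Accumulation ratio R = 1/(1 − f) = 1/0.875 = 8/7.
Single-dose peak C₀ = D/Vd = 230/10 = 23 mg/L.
Steady-state peak Cmax,ss = C₀·R = 23 × 8/7 ≈ 26.286 mg/L.
Steady-state trough Cmin,ss = Cmax,ss·f ≈ 26.286 × 0.125 ≈ 3.286 mg/L.
Trough 3.3 mg/L vs MEC 2 mg/L: adequate.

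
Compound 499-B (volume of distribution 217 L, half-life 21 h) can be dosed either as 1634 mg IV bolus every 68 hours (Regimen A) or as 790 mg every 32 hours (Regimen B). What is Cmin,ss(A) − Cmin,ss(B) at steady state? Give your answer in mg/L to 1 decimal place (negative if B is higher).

Regimen A: f = (1/2)^(68/21) ≈ 0.1060; Cmin,ss = (1634/217)·f/(1−f) ≈ 0.893 mg/L.
Regimen B: f = (1/2)^(32/21) ≈ 0.3478; Cmin,ss = (790/217)·f/(1−f) ≈ 1.941 mg/L.
Difference ≈ 0.893 − 1.941 ≈ -1.048 mg/L.

-1.0 mg/L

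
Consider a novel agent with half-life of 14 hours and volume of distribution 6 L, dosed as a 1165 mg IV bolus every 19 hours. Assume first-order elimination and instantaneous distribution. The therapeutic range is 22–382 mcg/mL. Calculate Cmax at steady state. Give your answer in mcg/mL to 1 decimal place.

Over one 19-h interval, 19/14 ≈ 1.3571 half-lives elapse, leaving f ≈ 0.3904 of each dose.
At steady state, accumulation factor R = 1/(1 − e^(−kτ)) ≈ 1.6404.
Single-dose peak C₀ = D/Vd = 1165/6 ≈ 194.167 mcg/mL.
Cmax,ss = C₀/(1 − f) ≈ 194.167/0.6096 ≈ 318.515 mcg/mL.
Peak 318.5 mcg/mL vs MTC 382 mcg/mL: below toxic threshold.

318.5 mcg/mL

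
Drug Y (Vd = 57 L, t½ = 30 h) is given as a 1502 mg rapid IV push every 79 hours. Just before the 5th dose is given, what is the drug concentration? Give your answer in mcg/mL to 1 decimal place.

f = (1/2)^(τ/t½) = (1/2)^(79/30) ≈ 0.1612.
C₀ = D/Vd = 1502/57 ≈ 26.351 mcg/mL.
Before the 5th dose, 4 doses have been given. Superposition: Cmin = C₀·(f + f² + … + f^4).
≈ 26.351 × (0.1612 + 0.0260 + 0.0042 + 0.0007) ≈ 26.351 × 0.1921 ≈ 5.062 mcg/mL.

5.1 mcg/mL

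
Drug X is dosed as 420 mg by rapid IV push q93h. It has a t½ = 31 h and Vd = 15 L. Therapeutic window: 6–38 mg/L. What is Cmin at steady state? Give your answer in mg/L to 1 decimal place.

The dosing interval is 3 half-lives, so f = 2^(−3) = 0.125.
At steady state, R = 1/(1 − 0.125) = 8/7.
Single-dose peak C₀ = D/Vd = 420/15 = 28 mg/L.
Steady-state peak Cmax,ss = C₀·R = 28 × 8/7 ≈ 32.000 mg/L.
Steady-state trough Cmin,ss = Cmax,ss·f ≈ 32.000 × 0.125 ≈ 4.000 mg/L.
Trough 4.0 mg/L vs MEC 6 mg/L: subtherapeutic.

4.0 mg/L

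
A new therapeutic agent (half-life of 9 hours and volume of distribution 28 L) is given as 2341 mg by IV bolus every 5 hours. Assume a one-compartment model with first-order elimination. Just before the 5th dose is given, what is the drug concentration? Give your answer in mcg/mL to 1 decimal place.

139.8 mcg/mL

f = (1/2)^(τ/t½) = (1/2)^(5/9) ≈ 0.6804.
C₀ = D/Vd = 2341/28 ≈ 83.607 mcg/mL.
Before the 5th dose, 4 doses have been given. Superposition: Cmin = C₀·(f + f² + … + f^4).
≈ 83.607 × (0.6804 + 0.4629 + 0.3150 + 0.2143) ≈ 83.607 × 1.6726 ≈ 139.841 mcg/mL.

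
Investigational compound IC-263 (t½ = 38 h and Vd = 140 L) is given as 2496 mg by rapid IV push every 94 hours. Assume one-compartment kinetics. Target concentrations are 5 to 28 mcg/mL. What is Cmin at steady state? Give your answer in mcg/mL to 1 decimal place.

τ/t½ = 94/38 ≈ 2.4737, so fraction remaining f = (1/2)^(94/38) ≈ 0.1800.
At steady state, accumulation factor R = 1/(1 − e^(−kτ)) ≈ 1.2195.
Each bolus raises the concentration by D/Vd = 2496/140 ≈ 17.829 mcg/mL.
Cmax,ss = C₀/(1 − f) ≈ 17.829/0.8200 ≈ 21.743 mcg/mL.
One interval later, Cmin,ss = Cmax,ss·e^(−kτ) ≈ 21.743 × 0.1800 ≈ 3.914 mcg/mL.
Trough 3.9 mcg/mL vs MEC 5 mcg/mL: subtherapeutic.

3.9 mcg/mL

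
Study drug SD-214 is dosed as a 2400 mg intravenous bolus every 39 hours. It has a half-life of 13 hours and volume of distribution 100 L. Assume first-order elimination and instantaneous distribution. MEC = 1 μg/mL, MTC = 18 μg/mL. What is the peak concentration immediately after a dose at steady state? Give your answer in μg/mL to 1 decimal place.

27.4 μg/mL

The dosing interval is 3 half-lives, so f = 2^(−3) = 0.125.
Accumulation ratio R = 1/(1 − f) = 1/0.875 = 8/7.
Single-dose peak C₀ = D/Vd = 2400/100 = 24 μg/mL.
Steady-state peak Cmax,ss = C₀·R = 24 × 8/7 ≈ 27.429 μg/mL.
Peak 27.4 μg/mL vs MTC 18 μg/mL: exceeds toxic threshold.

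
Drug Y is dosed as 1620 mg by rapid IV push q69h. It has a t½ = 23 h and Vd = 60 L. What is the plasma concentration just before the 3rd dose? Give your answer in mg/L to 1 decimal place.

f = (1/2)^(τ/t½) = (1/2)^(69/23) ≈ 0.1250.
C₀ = D/Vd = 1620/60 ≈ 27.000 mg/L.
Before the 3rd dose, 2 doses have been given. Superposition: Cmin = C₀·(f + f²).
≈ 27.000 × (0.1250 + 0.0156) ≈ 27.000 × 0.1406 ≈ 3.796 mg/L.

3.8 mg/L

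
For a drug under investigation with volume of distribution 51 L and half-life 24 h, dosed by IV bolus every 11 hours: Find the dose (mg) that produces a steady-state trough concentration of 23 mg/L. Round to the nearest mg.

τ/t½ = 11/24 ≈ 0.45833, so f = (1/2)^(11/24) ≈ 0.727827.
Cmin,ss = (D/Vd)·f/(1−f), so D = Cmin,ss·Vd·(1−f)/f.
D = 23 × 51 × (1−f)/f ≈ 23 × 51 × 0.37395 ≈ 438.64 mg.

439 mg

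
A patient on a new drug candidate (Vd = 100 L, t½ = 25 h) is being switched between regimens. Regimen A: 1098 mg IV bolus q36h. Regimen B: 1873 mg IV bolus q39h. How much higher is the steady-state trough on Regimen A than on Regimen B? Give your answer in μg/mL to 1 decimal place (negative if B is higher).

-3.2 μg/mL

Regimen A: f = (1/2)^(36/25) ≈ 0.3686; Cmin,ss = (1098/100)·f/(1−f) ≈ 6.410 μg/mL.
Regimen B: f = (1/2)^(39/25) ≈ 0.3392; Cmin,ss = (1873/100)·f/(1−f) ≈ 9.614 μg/mL.
Difference ≈ 6.410 − 9.614 ≈ -3.204 μg/mL.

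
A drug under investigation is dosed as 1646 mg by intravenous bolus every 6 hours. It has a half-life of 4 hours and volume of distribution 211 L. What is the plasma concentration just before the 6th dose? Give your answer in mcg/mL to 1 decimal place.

f = (1/2)^(τ/t½) = (1/2)^(6/4) ≈ 0.3536.
C₀ = D/Vd = 1646/211 ≈ 7.801 mcg/mL.
Before the 6th dose, 5 doses have been given. Superposition: Cmin = C₀·(f + f² + … + f^5).
≈ 7.801 × (0.3536 + 0.1250 + 0.0442 + 0.0156 + 0.0055) ≈ 7.801 × 0.5439 ≈ 4.243 mcg/mL.

4.2 mcg/mL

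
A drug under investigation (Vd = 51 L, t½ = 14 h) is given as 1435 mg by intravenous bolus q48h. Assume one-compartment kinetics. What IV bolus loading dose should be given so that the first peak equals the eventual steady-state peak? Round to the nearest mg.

f = (1/2)^(48/14) ≈ 0.092875; accumulation ratio R = 1/(1−f) ≈ 1.10238.
Loading dose to hit Cmax,ss on first dose: D_load = D_maint·R ≈ 1435 × 1.10238 ≈ 1581.92 mg.

1582 mg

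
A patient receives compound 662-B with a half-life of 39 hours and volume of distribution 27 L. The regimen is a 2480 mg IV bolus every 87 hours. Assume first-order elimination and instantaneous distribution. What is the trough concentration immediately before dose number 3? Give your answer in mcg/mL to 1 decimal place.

23.7 mcg/mL

f = (1/2)^(τ/t½) = (1/2)^(87/39) ≈ 0.2130.
C₀ = D/Vd = 2480/27 ≈ 91.852 mcg/mL.
Before the 3rd dose, 2 doses have been given. Superposition: Cmin = C₀·(f + f²).
≈ 91.852 × (0.2130 + 0.0454) ≈ 91.852 × 0.2584 ≈ 23.735 mcg/mL.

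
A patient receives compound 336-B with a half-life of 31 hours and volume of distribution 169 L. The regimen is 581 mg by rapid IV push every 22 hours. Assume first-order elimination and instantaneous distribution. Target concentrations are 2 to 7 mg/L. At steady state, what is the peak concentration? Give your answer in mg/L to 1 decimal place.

τ/t½ = 22/31 ≈ 0.70968, so fraction remaining f = (1/2)^(22/31) ≈ 0.6115.
Accumulation ratio R = 1/(1 − f) ≈ 1/0.3885 ≈ 2.5740.
Each bolus raises the concentration by D/Vd = 581/169 ≈ 3.438 mg/L.
Steady-state peak Cmax,ss = C₀·R ≈ 3.438 × 2.5740 ≈ 8.849 mg/L.
Peak 8.8 mg/L vs MTC 7 mg/L: exceeds toxic threshold.

8.8 mg/L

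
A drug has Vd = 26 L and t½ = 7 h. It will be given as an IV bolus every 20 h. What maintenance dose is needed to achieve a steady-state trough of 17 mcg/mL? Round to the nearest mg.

τ/t½ = 20/7 ≈ 2.8571, so f = (1/2)^(20/7) ≈ 0.138011.
Cmin,ss = (D/Vd)·f/(1−f), so D = Cmin,ss·Vd·(1−f)/f.
D = 17 × 26 × (1−f)/f ≈ 17 × 26 × 6.24580 ≈ 2760.64 mg.

2761 mg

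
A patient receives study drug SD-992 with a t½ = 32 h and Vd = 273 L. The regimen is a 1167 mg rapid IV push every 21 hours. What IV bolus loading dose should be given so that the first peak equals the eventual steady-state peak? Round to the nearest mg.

f = (1/2)^(21/32) ≈ 0.634525; accumulation ratio R = 1/(1−f) ≈ 2.73617.
Loading dose to hit Cmax,ss on first dose: D_load = D_maint·R ≈ 1167 × 2.73617 ≈ 3193.11 mg.

3193 mg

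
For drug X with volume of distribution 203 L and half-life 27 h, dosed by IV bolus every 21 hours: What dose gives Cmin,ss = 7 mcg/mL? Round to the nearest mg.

τ/t½ = 21/27 ≈ 0.77778, so f = (1/2)^(21/27) ≈ 0.583265.
Cmin,ss = (D/Vd)·f/(1−f), so D = Cmin,ss·Vd·(1−f)/f.
D = 7 × 203 × (1−f)/f ≈ 7 × 203 × 0.71449 ≈ 1015.29 mg.

1015 mg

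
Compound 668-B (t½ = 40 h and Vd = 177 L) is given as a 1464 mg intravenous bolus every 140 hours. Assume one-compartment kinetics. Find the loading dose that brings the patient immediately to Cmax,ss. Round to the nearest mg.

1606 mg

f = (1/2)^(140/40) ≈ 0.088388; accumulation ratio R = 1/(1−f) ≈ 1.09696.
Loading dose to hit Cmax,ss on first dose: D_load = D_maint·R ≈ 1464 × 1.09696 ≈ 1605.95 mg.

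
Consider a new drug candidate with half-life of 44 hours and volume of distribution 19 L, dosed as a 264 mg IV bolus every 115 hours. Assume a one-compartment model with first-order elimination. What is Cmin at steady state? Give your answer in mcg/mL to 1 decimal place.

2.7 mcg/mL

k = ln2/t½ = ln2/44 ≈ 0.015753 h⁻¹; fraction remaining f = e^(−kτ) = e^(−0.015753×115) ≈ 0.1634.
Single-dose peak C₀ = D/Vd = 264/19 ≈ 13.895 mcg/mL.
Steady-state trough Cmin,ss = C₀·f/(1−f) ≈ 13.895 × 0.1634/0.8366 ≈ 2.714 mcg/mL.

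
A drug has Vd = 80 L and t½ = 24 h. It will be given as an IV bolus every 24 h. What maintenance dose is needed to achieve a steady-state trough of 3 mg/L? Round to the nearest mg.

τ/t½ = 24/24 ≈ 1, so f = (1/2)^(24/24) ≈ 0.500000.
Cmin,ss = (D/Vd)·f/(1−f), so D = Cmin,ss·Vd·(1−f)/f.
D = 3 × 80 × (1−f)/f ≈ 3 × 80 × 1.00000 ≈ 240.00 mg.

240 mg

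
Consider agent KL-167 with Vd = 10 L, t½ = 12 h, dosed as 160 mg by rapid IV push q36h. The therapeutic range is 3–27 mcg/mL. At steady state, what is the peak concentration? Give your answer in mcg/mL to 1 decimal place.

18.3 mcg/mL

τ = 36 h = 3 half-lives, so f = (1/2)^3 = 0.125.
At steady state, R = 1/(1 − 0.125) = 8/7.
Single-dose peak C₀ = D/Vd = 160/10 = 16 mcg/mL.
Steady-state peak Cmax,ss = C₀·R = 16 × 8/7 ≈ 18.286 mcg/mL.
Peak 18.3 mcg/mL vs MTC 27 mcg/mL: below toxic threshold.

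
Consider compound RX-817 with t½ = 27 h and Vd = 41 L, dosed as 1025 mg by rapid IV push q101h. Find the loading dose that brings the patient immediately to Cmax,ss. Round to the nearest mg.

f = (1/2)^(101/27) ≈ 0.074804; accumulation ratio R = 1/(1−f) ≈ 1.08085.
Loading dose to hit Cmax,ss on first dose: D_load = D_maint·R ≈ 1025 × 1.08085 ≈ 1107.87 mg.

1108 mg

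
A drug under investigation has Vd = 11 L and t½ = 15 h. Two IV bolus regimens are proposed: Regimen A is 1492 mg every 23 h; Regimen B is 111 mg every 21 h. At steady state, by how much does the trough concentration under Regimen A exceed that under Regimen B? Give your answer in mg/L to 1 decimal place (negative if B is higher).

65.4 mg/L

Regimen A: f = (1/2)^(23/15) ≈ 0.3455; Cmin,ss = (1492/11)·f/(1−f) ≈ 71.600 mg/L.
Regimen B: f = (1/2)^(21/15) ≈ 0.3789; Cmin,ss = (111/11)·f/(1−f) ≈ 6.156 mg/L.
Difference ≈ 71.600 − 6.156 ≈ 65.444 mg/L.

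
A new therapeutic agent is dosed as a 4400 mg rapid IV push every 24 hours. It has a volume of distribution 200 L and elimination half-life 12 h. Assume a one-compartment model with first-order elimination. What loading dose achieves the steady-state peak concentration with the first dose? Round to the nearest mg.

5867 mg

f = (1/2)^(24/12) ≈ 0.250000; accumulation ratio R = 1/(1−f) ≈ 1.33333.
Loading dose to hit Cmax,ss on first dose: D_load = D_maint·R ≈ 4400 × 1.33333 ≈ 5866.65 mg.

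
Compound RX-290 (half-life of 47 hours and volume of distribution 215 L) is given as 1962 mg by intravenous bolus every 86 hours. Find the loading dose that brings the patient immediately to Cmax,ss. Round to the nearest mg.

2730 mg

f = (1/2)^(86/47) ≈ 0.281306; accumulation ratio R = 1/(1−f) ≈ 1.39141.
Loading dose to hit Cmax,ss on first dose: D_load = D_maint·R ≈ 1962 × 1.39141 ≈ 2729.95 mg.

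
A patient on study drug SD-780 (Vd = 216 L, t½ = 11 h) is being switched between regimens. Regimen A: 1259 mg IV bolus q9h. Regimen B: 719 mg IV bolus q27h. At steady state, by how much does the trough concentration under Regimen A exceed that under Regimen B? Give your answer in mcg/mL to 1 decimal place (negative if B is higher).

6.9 mcg/mL

Regimen A: f = (1/2)^(9/11) ≈ 0.5672; Cmin,ss = (1259/216)·f/(1−f) ≈ 7.639 mcg/mL.
Regimen B: f = (1/2)^(27/11) ≈ 0.1824; Cmin,ss = (719/216)·f/(1−f) ≈ 0.743 mcg/mL.
Difference ≈ 7.639 − 0.743 ≈ 6.896 mcg/mL.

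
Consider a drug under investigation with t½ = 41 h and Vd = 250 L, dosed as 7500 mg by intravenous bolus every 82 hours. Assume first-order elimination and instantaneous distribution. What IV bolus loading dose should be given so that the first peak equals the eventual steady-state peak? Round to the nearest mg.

10000 mg

f = (1/2)^(82/41) ≈ 0.250000; accumulation ratio R = 1/(1−f) ≈ 1.33333.
Loading dose to hit Cmax,ss on first dose: D_load = D_maint·R ≈ 7500 × 1.33333 ≈ 9999.97 mg.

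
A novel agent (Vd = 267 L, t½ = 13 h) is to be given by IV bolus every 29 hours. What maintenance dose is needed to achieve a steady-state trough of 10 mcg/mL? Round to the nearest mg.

τ/t½ = 29/13 ≈ 2.2308, so f = (1/2)^(29/13) ≈ 0.213045.
Cmin,ss = (D/Vd)·f/(1−f), so D = Cmin,ss·Vd·(1−f)/f.
D = 10 × 267 × (1−f)/f ≈ 10 × 267 × 3.69384 ≈ 9862.55 mg.

9863 mg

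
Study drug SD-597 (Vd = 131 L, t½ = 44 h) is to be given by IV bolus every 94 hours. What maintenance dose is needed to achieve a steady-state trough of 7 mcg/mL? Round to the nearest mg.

3115 mg

τ/t½ = 94/44 ≈ 2.1364, so f = (1/2)^(94/44) ≈ 0.227452.
Cmin,ss = (D/Vd)·f/(1−f), so D = Cmin,ss·Vd·(1−f)/f.
D = 7 × 131 × (1−f)/f ≈ 7 × 131 × 3.39653 ≈ 3114.62 mg.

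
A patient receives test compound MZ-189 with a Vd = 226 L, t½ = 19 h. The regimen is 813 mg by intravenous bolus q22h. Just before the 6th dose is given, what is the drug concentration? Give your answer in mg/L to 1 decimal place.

f = (1/2)^(τ/t½) = (1/2)^(22/19) ≈ 0.4482.
C₀ = D/Vd = 813/226 ≈ 3.597 mg/L.
Before the 6th dose, 5 doses have been given. Superposition: Cmin = C₀·(f + f² + … + f^5).
≈ 3.597 × (0.4482 + 0.2009 + 0.0900 + 0.0404 + 0.0181) ≈ 3.597 × 0.7976 ≈ 2.869 mg/L.

2.9 mg/L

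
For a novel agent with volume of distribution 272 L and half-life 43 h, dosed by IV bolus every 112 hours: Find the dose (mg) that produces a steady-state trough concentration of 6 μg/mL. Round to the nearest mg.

8295 mg

τ/t½ = 112/43 ≈ 2.6047, so f = (1/2)^(112/43) ≈ 0.164408.
Cmin,ss = (D/Vd)·f/(1−f), so D = Cmin,ss·Vd·(1−f)/f.
D = 6 × 272 × (1−f)/f ≈ 6 × 272 × 5.08243 ≈ 8294.53 mg.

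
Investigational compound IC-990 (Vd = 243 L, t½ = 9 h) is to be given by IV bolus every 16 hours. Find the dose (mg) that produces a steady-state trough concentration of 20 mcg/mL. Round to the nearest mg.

τ/t½ = 16/9 ≈ 1.7778, so f = (1/2)^(16/9) ≈ 0.291632.
Cmin,ss = (D/Vd)·f/(1−f), so D = Cmin,ss·Vd·(1−f)/f.
D = 20 × 243 × (1−f)/f ≈ 20 × 243 × 2.42898 ≈ 11804.84 mg.

11805 mg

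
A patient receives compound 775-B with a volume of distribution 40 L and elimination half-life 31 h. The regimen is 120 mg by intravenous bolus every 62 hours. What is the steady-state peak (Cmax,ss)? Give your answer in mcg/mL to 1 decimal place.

4.0 mcg/mL

The dosing interval is 2 half-lives, so f = 2^(−2) = 0.25.
Accumulation ratio R = 1/(1 − f) = 1/0.75 = 4/3.
Single-dose peak C₀ = D/Vd = 120/40 = 3 mcg/mL.
Steady-state peak Cmax,ss = C₀·R = 3 × 4/3 ≈ 4.000 mcg/mL.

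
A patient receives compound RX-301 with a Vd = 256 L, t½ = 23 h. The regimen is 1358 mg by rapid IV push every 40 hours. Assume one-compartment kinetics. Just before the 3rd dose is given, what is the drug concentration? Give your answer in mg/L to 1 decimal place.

2.1 mg/L

f = (1/2)^(τ/t½) = (1/2)^(40/23) ≈ 0.2996.
C₀ = D/Vd = 1358/256 ≈ 5.305 mg/L.
Before the 3rd dose, 2 doses have been given. Superposition: Cmin = C₀·(f + f²).
≈ 5.305 × (0.2996 + 0.0898) ≈ 5.305 × 0.3894 ≈ 2.066 mg/L.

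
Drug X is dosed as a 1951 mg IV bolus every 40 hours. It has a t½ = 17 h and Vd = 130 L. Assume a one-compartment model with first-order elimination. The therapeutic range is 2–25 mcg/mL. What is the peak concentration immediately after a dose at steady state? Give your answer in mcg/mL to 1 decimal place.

Over one 40-h interval, 40/17 ≈ 2.3529 half-lives elapse, leaving f ≈ 0.1957 of each dose.
Accumulation ratio R = 1/(1 − f) ≈ 1/0.8043 ≈ 1.2433.
Each bolus raises the concentration by D/Vd = 1951/130 ≈ 15.008 mcg/mL.
Steady-state peak Cmax,ss = C₀·R ≈ 15.008 × 1.2433 ≈ 18.659 mcg/mL.
Peak 18.7 mcg/mL vs MTC 25 mcg/mL: below toxic threshold.

18.7 mcg/mL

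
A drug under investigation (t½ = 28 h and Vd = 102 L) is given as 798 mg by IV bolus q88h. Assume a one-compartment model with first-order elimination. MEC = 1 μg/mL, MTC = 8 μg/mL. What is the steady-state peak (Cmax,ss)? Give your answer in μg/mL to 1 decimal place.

k = ln2/t½ = ln2/28 ≈ 0.024755 h⁻¹; fraction remaining f = e^(−kτ) = e^(−0.024755×88) ≈ 0.1132.
Accumulation ratio R = 1/(1 − f) ≈ 1/0.8868 ≈ 1.1276.
Single-dose peak C₀ = D/Vd = 798/102 ≈ 7.824 μg/mL.
Cmax,ss = C₀/(1 − f) ≈ 7.824/0.8868 ≈ 8.823 μg/mL.
Peak 8.8 μg/mL vs MTC 8 μg/mL: exceeds toxic threshold.

8.8 μg/mL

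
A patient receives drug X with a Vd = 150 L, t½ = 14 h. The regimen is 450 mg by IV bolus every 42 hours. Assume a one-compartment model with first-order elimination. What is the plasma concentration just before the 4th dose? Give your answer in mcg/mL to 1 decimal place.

f = (1/2)^(τ/t½) = (1/2)^(42/14) ≈ 0.1250.
C₀ = D/Vd = 450/150 ≈ 3.000 mcg/mL.
Before the 4th dose, 3 doses have been given. Superposition: Cmin = C₀·(f + f² + … + f^3).
≈ 3.000 × (0.1250 + 0.0156 + 0.0020) ≈ 3.000 × 0.1426 ≈ 0.428 mcg/mL.

0.4 mcg/mL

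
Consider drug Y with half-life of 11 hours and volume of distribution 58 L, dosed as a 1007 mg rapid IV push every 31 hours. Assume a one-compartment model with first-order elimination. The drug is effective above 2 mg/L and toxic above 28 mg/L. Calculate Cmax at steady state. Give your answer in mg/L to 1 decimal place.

k = ln2/t½ = ln2/11 ≈ 0.063013 h⁻¹; fraction remaining f = e^(−kτ) = e^(−0.063013×31) ≈ 0.1418.
At steady state, accumulation factor R = 1/(1 − e^(−kτ)) ≈ 1.1652.
Single-dose peak C₀ = D/Vd = 1007/58 ≈ 17.362 mg/L.
Steady-state peak Cmax,ss = C₀·R ≈ 17.362 × 1.1652 ≈ 20.230 mg/L.
Peak 20.2 mg/L vs MTC 28 mg/L: below toxic threshold.

20.2 mg/L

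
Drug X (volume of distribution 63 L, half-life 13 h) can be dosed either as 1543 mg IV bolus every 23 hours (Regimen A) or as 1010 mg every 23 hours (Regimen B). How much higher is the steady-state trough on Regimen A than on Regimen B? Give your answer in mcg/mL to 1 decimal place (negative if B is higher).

Regimen A: f = (1/2)^(23/13) ≈ 0.2934; Cmin,ss = (1543/63)·f/(1−f) ≈ 10.170 mcg/mL.
Regimen B: f = (1/2)^(23/13) ≈ 0.2934; Cmin,ss = (1010/63)·f/(1−f) ≈ 6.657 mcg/mL.
Difference ≈ 10.170 − 6.657 ≈ 3.513 mcg/mL.

3.5 mcg/mL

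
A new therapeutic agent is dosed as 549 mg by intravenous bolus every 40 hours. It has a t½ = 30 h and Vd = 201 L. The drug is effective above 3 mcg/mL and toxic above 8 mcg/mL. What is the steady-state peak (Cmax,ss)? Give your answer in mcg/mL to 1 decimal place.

4.5 mcg/mL

τ/t½ = 40/30 ≈ 1.3333, so fraction remaining f = (1/2)^(40/30) ≈ 0.3969.
Accumulation ratio R = 1/(1 − f) ≈ 1/0.6031 ≈ 1.6581.
Single-dose peak C₀ = D/Vd = 549/201 ≈ 2.731 mcg/mL.
Steady-state peak Cmax,ss = C₀·R ≈ 2.731 × 1.6581 ≈ 4.528 mcg/mL.
Peak 4.5 mcg/mL vs MTC 8 mcg/mL: below toxic threshold.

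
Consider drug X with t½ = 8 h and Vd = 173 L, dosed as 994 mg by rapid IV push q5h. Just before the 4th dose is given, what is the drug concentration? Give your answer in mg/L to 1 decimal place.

7.7 mg/L

f = (1/2)^(τ/t½) = (1/2)^(5/8) ≈ 0.6484.
C₀ = D/Vd = 994/173 ≈ 5.746 mg/L.
Before the 4th dose, 3 doses have been given. Superposition: Cmin = C₀·(f + f² + … + f^3).
≈ 5.746 × (0.6484 + 0.4204 + 0.2726) ≈ 5.746 × 1.3414 ≈ 7.708 mg/L.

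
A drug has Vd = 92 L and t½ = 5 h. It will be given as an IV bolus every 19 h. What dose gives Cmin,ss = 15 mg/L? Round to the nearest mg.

17842 mg

τ/t½ = 19/5 ≈ 3.8, so f = (1/2)^(19/5) ≈ 0.071794.
Cmin,ss = (D/Vd)·f/(1−f), so D = Cmin,ss·Vd·(1−f)/f.
D = 15 × 92 × (1−f)/f ≈ 15 × 92 × 12.92874 ≈ 17841.66 mg.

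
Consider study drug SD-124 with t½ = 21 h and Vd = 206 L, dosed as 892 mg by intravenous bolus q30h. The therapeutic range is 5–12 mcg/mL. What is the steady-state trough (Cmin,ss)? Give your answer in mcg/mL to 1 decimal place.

2.6 mcg/mL

k = ln2/t½ = ln2/21 ≈ 0.033007 h⁻¹; fraction remaining f = e^(−kτ) = e^(−0.033007×30) ≈ 0.3715.
Each bolus raises the concentration by D/Vd = 892/206 ≈ 4.330 mcg/mL.
Steady-state trough Cmin,ss = C₀·f/(1−f) ≈ 4.330 × 0.3715/0.6285 ≈ 2.559 mcg/mL.
Trough 2.6 mcg/mL vs MEC 5 mcg/mL: subtherapeutic.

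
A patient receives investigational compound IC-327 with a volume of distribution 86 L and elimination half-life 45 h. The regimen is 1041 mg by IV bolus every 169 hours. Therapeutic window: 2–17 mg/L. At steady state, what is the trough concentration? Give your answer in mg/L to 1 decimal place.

1.0 mg/L

Over one 169-h interval, 169/45 ≈ 3.7556 half-lives elapse, leaving f ≈ 0.0740 of each dose.
At steady state, accumulation factor R = 1/(1 − e^(−kτ)) ≈ 1.0799.
Each bolus raises the concentration by D/Vd = 1041/86 ≈ 12.105 mg/L.
Steady-state peak Cmax,ss = C₀·R ≈ 12.105 × 1.0799 ≈ 13.072 mg/L.
Steady-state trough Cmin,ss = Cmax,ss·f ≈ 13.072 × 0.0740 ≈ 0.967 mg/L.
Trough 1.0 mg/L vs MEC 2 mg/L: subtherapeutic.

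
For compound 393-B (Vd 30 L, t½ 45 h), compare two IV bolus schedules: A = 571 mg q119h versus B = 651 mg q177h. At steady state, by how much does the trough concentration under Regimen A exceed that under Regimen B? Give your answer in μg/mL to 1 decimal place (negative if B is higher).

Regimen A: f = (1/2)^(119/45) ≈ 0.1599; Cmin,ss = (571/30)·f/(1−f) ≈ 3.623 μg/mL.
Regimen B: f = (1/2)^(177/45) ≈ 0.0655; Cmin,ss = (651/30)·f/(1−f) ≈ 1.521 μg/mL.
Difference ≈ 3.623 − 1.521 ≈ 2.102 μg/mL.

2.1 μg/mL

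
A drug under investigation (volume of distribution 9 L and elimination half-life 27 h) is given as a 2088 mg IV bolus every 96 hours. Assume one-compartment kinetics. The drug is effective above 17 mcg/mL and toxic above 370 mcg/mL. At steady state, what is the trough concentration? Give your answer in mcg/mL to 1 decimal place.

Over one 96-h interval, 96/27 ≈ 3.5556 half-lives elapse, leaving f ≈ 0.0850 of each dose.
Single-dose peak C₀ = D/Vd = 2088/9 ≈ 232.000 mcg/mL.
Steady-state trough Cmin,ss = C₀·f/(1−f) ≈ 232.000 × 0.0850/0.9150 ≈ 21.552 mcg/mL.
Trough 21.6 mcg/mL vs MEC 17 mcg/mL: adequate.

21.6 mcg/mL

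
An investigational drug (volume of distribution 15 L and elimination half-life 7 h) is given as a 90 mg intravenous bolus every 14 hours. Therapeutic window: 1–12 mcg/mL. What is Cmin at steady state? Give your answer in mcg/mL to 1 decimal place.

τ = 14 h = 2 half-lives, so f = (1/2)^2 = 0.25.
At steady state, R = 1/(1 − 0.25) = 4/3.
Single-dose peak C₀ = D/Vd = 90/15 = 6 mcg/mL.
Steady-state peak Cmax,ss = C₀·R = 6 × 4/3 ≈ 8.000 mcg/mL.
Steady-state trough Cmin,ss = Cmax,ss·f ≈ 8.000 × 0.25 ≈ 2.000 mcg/mL.
Trough 2.0 mcg/mL vs MEC 1 mcg/mL: adequate.

2.0 mcg/mL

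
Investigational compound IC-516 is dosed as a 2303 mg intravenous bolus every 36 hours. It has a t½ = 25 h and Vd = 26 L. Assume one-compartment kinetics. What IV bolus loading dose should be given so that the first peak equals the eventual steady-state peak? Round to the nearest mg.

3647 mg

f = (1/2)^(36/25) ≈ 0.368567; accumulation ratio R = 1/(1−f) ≈ 1.58370.
Loading dose to hit Cmax,ss on first dose: D_load = D_maint·R ≈ 2303 × 1.58370 ≈ 3647.26 mg.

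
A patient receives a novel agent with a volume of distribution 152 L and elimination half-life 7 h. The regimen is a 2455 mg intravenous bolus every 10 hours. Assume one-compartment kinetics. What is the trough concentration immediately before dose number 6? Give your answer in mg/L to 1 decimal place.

9.5 mg/L

f = (1/2)^(τ/t½) = (1/2)^(10/7) ≈ 0.3715.
C₀ = D/Vd = 2455/152 ≈ 16.151 mg/L.
Before the 6th dose, 5 doses have been given. Superposition: Cmin = C₀·(f + f² + … + f^5).
≈ 16.151 × (0.3715 + 0.1380 + 0.0513 + 0.0190 + 0.0071) ≈ 16.151 × 0.5869 ≈ 9.479 mg/L.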